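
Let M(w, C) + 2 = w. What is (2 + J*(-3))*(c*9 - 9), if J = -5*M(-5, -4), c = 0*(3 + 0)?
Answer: 927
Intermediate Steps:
M(w, C) = -2 + w
c = 0 (c = 0*3 = 0)
J = 35 (J = -5*(-2 - 5) = -5*(-7) = 35)
(2 + J*(-3))*(c*9 - 9) = (2 + 35*(-3))*(0*9 - 9) = (2 - 105)*(0 - 9) = -103*(-9) = 927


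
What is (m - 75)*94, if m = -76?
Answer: -14194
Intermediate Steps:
(m - 75)*94 = (-76 - 75)*94 = -151*94 = -14194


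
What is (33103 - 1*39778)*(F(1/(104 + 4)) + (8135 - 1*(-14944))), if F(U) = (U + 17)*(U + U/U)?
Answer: -599400958025/3888 ≈ -1.5417e+8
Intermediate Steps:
F(U) = (1 + U)*(17 + U) (F(U) = (17 + U)*(U + 1) = (17 + U)*(1 + U) = (1 + U)*(17 + U))
(33103 - 1*39778)*(F(1/(104 + 4)) + (8135 - 1*(-14944))) = (33103 - 1*39778)*((17 + (1/(104 + 4))² + 18/(104 + 4)) + (8135 - 1*(-14944))) = (33103 - 39778)*((17 + (1/108)² + 18/108) + (8135 + 14944)) = -6675*((17 + (1/108)² + 18*(1/108)) + 23079) = -6675*((17 + 1/11664 + ⅙) + 23079) = -6675*(200233/11664 + 23079) = -6675*269393689/11664 = -599400958025/3888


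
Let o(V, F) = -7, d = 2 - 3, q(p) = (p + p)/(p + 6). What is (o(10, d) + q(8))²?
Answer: 1681/49 ≈ 34.306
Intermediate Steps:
q(p) = 2*p/(6 + p) (q(p) = (2*p)/(6 + p) = 2*p/(6 + p))
d = -1
(o(10, d) + q(8))² = (-7 + 2*8/(6 + 8))² = (-7 + 2*8/14)² = (-7 + 2*8*(1/14))² = (-7 + 8/7)² = (-41/7)² = 1681/49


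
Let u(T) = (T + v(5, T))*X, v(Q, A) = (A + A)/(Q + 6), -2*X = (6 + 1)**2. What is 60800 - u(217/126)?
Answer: 24096547/396 ≈ 60850.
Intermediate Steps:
X = -49/2 (X = -(6 + 1)**2/2 = -1/2*7**2 = -1/2*49 = -49/2 ≈ -24.500)
v(Q, A) = 2*A/(6 + Q) (v(Q, A) = (2*A)/(6 + Q) = 2*A/(6 + Q))
u(T) = -637*T/22 (u(T) = (T + 2*T/(6 + 5))*(-49/2) = (T + 2*T/11)*(-49/2) = (13*T/11)*(-49/2) = -637*T/22)
60800 - u(217/126) = 60800 - (-637)*217/126/22 = 60800 - (-637)*217*(1/126)/22 = 60800 - (-637)*31/(22*18) = 60800 - 1*(-19747/396) = 60800 + 19747/396 = 24096547/396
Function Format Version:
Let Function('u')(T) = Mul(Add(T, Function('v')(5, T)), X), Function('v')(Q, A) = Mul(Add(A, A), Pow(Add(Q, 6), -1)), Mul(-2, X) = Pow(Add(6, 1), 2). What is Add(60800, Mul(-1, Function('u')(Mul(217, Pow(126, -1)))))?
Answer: Rational(24096547, 396) ≈ 60850.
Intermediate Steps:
X = Rational(-49, 2) (X = Mul(Rational(-1, 2), Pow(Add(6, 1), 2)) = Mul(Rational(-1, 2), Pow(7, 2)) = Mul(Rational(-1, 2), 49) = Rational(-49, 2) ≈ -24.500)
Function('v')(Q, A) = Mul(2, A, Pow(Add(6, Q), -1)) (Function('v')(Q, A) = Mul(Mul(2, A), Pow(Add(6, Q), -1)) = Mul(2, A, Pow(Add(6, Q), -1)))
Function('u')(T) = Mul(Rational(-637, 22), T) (Function('u')(T) = Mul(Add(T, Mul(2, T, Pow(Add(6, 5), -1))), Rational(-49, 2)) = Mul(Add(T, Mul(2, T, Pow(11, -1))), Rational(-49, 2)) = Mul(Add(T, Mul(2, T, Rational(1, 11))), Rational(-49, 2)) = Mul(Add(T, Mul(Rational(2, 11), T)), Rational(-49, 2)) = Mul(Mul(Rational(13, 11), T), Rational(-49, 2)) = Mul(Rational(-637, 22), T))
Add(60800, Mul(-1, Function('u')(Mul(217, Pow(126, -1))))) = Add(60800, Mul(-1, Mul(Rational(-637, 22), Mul(217, Pow(126, -1))))) = Add(60800, Mul(-1, Mul(Rational(-637, 22), Mul(217, Rational(1, 126))))) = Add(60800, Mul(-1, Mul(Rational(-637, 22), Rational(31, 18)))) = Add(60800, Mul(-1, Rational(-19747, 396))) = Add(60800, Rational(19747, 396)) = Rational(24096547, 396)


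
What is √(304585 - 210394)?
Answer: √94191 ≈ 306.91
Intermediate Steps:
√(304585 - 210394) = √94191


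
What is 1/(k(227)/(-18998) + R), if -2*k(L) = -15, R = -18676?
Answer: -37996/709613311 ≈ -5.3545e-5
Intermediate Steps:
k(L) = 15/2 (k(L) = -½*(-15) = 15/2)
1/(k(227)/(-18998) + R) = 1/((15/2)/(-18998) - 18676) = 1/((15/2)*(-1/18998) - 18676) = 1/(-15/37996 - 18676) = 1/(-709613311/37996) = -37996/709613311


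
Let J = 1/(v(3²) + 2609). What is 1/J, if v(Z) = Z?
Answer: 2618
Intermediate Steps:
J = 1/2618 (J = 1/(3² + 2609) = 1/(9 + 2609) = 1/2618 ≈ 0.00038197)
1/J = 1/(1/2618) = 2618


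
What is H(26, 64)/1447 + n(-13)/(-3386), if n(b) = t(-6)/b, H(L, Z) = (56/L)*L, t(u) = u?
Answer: 1228163/31847023 ≈ 0.038564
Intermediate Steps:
H(L, Z) = 56
n(b) = -6/b
H(26, 64)/1447 + n(-13)/(-3386) = 56/1447 - 6/(-13)/(-3386) = 56*(1/1447) - 6*(-1/13)*(-1/3386) = 56/1447 + (6/13)*(-1/3386) = 56/1447 - 3/22009 = 1228163/31847023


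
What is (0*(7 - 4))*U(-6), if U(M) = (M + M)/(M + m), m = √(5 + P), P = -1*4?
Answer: 0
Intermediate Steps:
P = -4
m = 1 (m = √(5 - 4) = √1 = 1)
U(M) = 2*M/(1 + M) (U(M) = (M + M)/(M + 1) = (2*M)/(1 + M) = 2*M/(1 + M))
(0*(7 - 4))*U(-6) = (0*(7 - 4))*(2*(-6)/(1 - 6)) = (0*3)*(2*(-6)/(-5)) = 0*(2*(-6)*(-⅕)) = 0*(12/5) = 0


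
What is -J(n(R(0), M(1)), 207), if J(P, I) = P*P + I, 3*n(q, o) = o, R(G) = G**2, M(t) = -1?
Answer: -1864/9 ≈ -207.11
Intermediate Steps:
n(q, o) = o/3
J(P, I) = I + P**2 (J(P, I) = P**2 + I = I + P**2)
-J(n(R(0), M(1)), 207) = -(207 + ((1/3)*(-1))**2) = -(207 + (-1/3)**2) = -(207 + 1/9) = -1*1864/9 = -1864/9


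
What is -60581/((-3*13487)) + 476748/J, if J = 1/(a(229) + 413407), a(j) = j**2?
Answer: 8986068551382725/40461 ≈ 2.2209e+11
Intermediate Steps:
J = 1/465848 (J = 1/(229**2 + 413407) = 1/(52441 + 413407) = 1/465848 ≈ 2.1466e-6)
-60581/((-3*13487)) + 476748/J = -60581/((-3*13487)) + 476748/(1/465848) = -60581/(-40461) + 476748*465848 = -60581*(-1/40461) + 222092102304 = 60581/40461 + 222092102304 = 8986068551382725/40461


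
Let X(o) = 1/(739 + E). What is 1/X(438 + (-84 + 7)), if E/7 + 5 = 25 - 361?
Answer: -1648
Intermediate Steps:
E = -2387 (E = -35 + 7*(25 - 361) = -35 + 7*(-336) = -35 - 2352 = -2387)
X(o) = -1/1648 (X(o) = 1/(739 - 2387) = 1/(-1648) = -1/1648)
1/X(438 + (-84 + 7)) = 1/(-1/1648) = -1648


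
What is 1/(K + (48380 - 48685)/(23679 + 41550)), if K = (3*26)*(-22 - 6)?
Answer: -65229/142460441 ≈ -0.00045787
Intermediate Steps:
K = -2184 (K = 78*(-28) = -2184)
1/(K + (48380 - 48685)/(23679 + 41550)) = 1/(-2184 + (48380 - 48685)/(23679 + 41550)) = 1/(-2184 - 305/65229) = 1/(-142460441/65229) = -65229/142460441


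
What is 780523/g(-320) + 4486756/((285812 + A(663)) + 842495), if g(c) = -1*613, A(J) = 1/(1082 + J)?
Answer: -382992243836902/301733268477 ≈ -1269.3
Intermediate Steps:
g(c) = -613
780523/g(-320) + 4486756/((285812 + A(663)) + 842495) = 780523/(-613) + 4486756/((285812 + 1/(1082 + 663)) + 842495) = 780523*(-1/613) + 4486756/((285812 + 1/1745) + 842495) = -780523/613 + 4486756/((285812 + 1/1745) + 842495) = -780523/613 + 4486756/(498741941/1745 + 842495) = -780523/613 + 4486756/(1968895716/1745) = -780523/613 + 4486756*(1745/1968895716) = -780523/613 + 1957347305/492223929 = -382992243836902/301733268477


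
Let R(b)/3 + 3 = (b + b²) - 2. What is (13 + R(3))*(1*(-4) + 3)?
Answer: -34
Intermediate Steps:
R(b) = -15 + 3*b + 3*b² (R(b) = -9 + 3*((b + b²) - 2) = -9 + 3*(-2 + b + b²) = -9 + (-6 + 3*b + 3*b²) = -15 + 3*b + 3*b²)
(13 + R(3))*(1*(-4) + 3) = (13 + (-15 + 3*3 + 3*3²))*(1*(-4) + 3) = (13 + (-15 + 9 + 3*9))*(-4 + 3) = (13 + (-15 + 9 + 27))*(-1) = (13 + 21)*(-1) = 34*(-1) = -34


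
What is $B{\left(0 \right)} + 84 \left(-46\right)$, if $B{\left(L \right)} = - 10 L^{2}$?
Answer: $-3864$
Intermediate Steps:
$B{\left(0 \right)} + 84 \left(-46\right) = - 10 \cdot 0^{2} + 84 \left(-46\right) = \left(-10\right) 0 - 3864 = 0 - 3864 = -3864$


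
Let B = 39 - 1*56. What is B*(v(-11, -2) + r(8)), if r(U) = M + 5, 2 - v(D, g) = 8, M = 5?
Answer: -68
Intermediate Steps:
v(D, g) = -6 (v(D, g) = 2 - 1*8 = 2 - 8 = -6)
r(U) = 10 (r(U) = 5 + 5 = 10)
B = -17 (B = 39 - 56 = -17)
B*(v(-11, -2) + r(8)) = -17*(-6 + 10) = -17*4 = -68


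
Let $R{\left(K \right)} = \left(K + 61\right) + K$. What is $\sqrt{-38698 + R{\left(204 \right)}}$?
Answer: $i \sqrt{38229} \approx 195.52 i$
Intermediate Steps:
$R{\left(K \right)} = 61 + 2 K$ ($R{\left(K \right)} = \left(61 + K\right) + K = 61 + 2 K$)
$\sqrt{-38698 + R{\left(204 \right)}} = \sqrt{-38698 + \left(61 + 2 \cdot 204\right)} = \sqrt{-38698 + \left(61 + 408\right)} = \sqrt{-38698 + 469} = \sqrt{-38229} = i \sqrt{38229}$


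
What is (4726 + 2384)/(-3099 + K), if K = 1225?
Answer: -3555/937 ≈ -3.7940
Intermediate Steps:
(4726 + 2384)/(-3099 + K) = (4726 + 2384)/(-3099 + 1225) = 7110/(-1874) = 7110*(-1/1874) = -3555/937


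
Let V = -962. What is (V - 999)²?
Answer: 3845521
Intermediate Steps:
(V - 999)² = (-962 - 999)² = (-1961)² = 3845521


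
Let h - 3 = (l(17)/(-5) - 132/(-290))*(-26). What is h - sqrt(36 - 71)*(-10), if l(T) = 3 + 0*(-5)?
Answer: 981/145 + 10*I*sqrt(35) ≈ 6.7655 + 59.161*I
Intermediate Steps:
l(T) = 3 (l(T) = 3 + 0 = 3)
h = 981/145 (h = 3 + (3/(-5) - 132/(-290))*(-26) = 3 + (3*(-1/5) - 132*(-1/290))*(-26) = 3 + (-3/5 + 66/145)*(-26) = 3 - 21/145*(-26) = 3 + 546/145 = 981/145 ≈ 6.7655)
h - sqrt(36 - 71)*(-10) = 981/145 - sqrt(36 - 71)*(-10) = 981/145 - sqrt(-35)*(-10) = 981/145 - I*sqrt(35)*(-10) = 981/145 - (-10)*I*sqrt(35) = 981/145 + 10*I*sqrt(35)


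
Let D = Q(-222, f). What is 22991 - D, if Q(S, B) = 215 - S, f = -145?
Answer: 22554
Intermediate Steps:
D = 437 (D = 215 - 1*(-222) = 215 + 222 = 437)
22991 - D = 22991 - 1*437 = 22991 - 437 = 22554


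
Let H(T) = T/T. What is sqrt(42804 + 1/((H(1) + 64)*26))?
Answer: 11*sqrt(5978410)/130 ≈ 206.89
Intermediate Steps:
H(T) = 1
sqrt(42804 + 1/((H(1) + 64)*26)) = sqrt(42804 + 1/((1 + 64)*26)) = sqrt(42804 + 1/(65*26)) = sqrt(42804 + 1/1690) = sqrt(72338761/1690) = 11*sqrt(5978410)/130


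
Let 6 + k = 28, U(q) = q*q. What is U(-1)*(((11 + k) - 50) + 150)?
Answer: 133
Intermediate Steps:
U(q) = q²
k = 22 (k = -6 + 28 = 22)
U(-1)*(((11 + k) - 50) + 150) = (-1)²*(((11 + 22) - 50) + 150) = 1*((33 - 50) + 150) = 1*(-17 + 150) = 1*133 = 133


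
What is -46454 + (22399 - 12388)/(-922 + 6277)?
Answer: -82917053/1785 ≈ -46452.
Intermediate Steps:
-46454 + (22399 - 12388)/(-922 + 6277) = -46454 + 10011/5355 = -46454 + 10011*(1/5355) = -46454 + 3337/1785 = -82917053/1785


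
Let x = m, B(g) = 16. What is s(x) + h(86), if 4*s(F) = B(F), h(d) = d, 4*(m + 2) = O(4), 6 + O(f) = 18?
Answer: 90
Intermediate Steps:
O(f) = 12 (O(f) = -6 + 18 = 12)
m = 1 (m = -2 + (¼)*12 = -2 + 3 = 1)
x = 1
s(F) = 4 (s(F) = (¼)*16 = 4)
s(x) + h(86) = 4 + 86 = 90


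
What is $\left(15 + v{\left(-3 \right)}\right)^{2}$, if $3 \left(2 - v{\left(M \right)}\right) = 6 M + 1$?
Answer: $\frac{4624}{9} \approx 513.78$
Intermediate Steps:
$v{\left(M \right)} = \frac{5}{3} - 2 M$ ($v{\left(M \right)} = 2 - \frac{6 M + 1}{3} = 2 - \frac{1 + 6 M}{3} = 2 - \left(\frac{1}{3} + 2 M\right) = \frac{5}{3} - 2 M$)
$\left(15 + v{\left(-3 \right)}\right)^{2} = \left(15 + \left(\frac{5}{3} - -6\right)\right)^{2} = \left(15 + \left(\frac{5}{3} + 6\right)\right)^{2} = \left(15 + \frac{23}{3}\right)^{2} = \left(\frac{68}{3}\right)^{2} = \frac{4624}{9}$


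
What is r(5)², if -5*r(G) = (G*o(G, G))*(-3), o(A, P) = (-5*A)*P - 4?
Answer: 149769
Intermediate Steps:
o(A, P) = -4 - 5*A*P (o(A, P) = -5*A*P - 4 = -4 - 5*A*P)
r(G) = 3*G*(-4 - 5*G²)/5 (r(G) = -G*(-4 - 5*G*G)*(-3)/5 = -G*(-4 - 5*G²)*(-3)/5 = -(-3)*G*(-4 - 5*G²)/5 = 3*G*(-4 - 5*G²)/5)
r(5)² = (-3*5*(⅘ + 5²))² = (-3*5*(⅘ + 25))² = (-3*5*129/5)² = (-387)² = 149769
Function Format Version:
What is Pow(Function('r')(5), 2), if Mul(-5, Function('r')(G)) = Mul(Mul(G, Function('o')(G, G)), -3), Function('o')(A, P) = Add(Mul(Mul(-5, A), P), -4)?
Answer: 149769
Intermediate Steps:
Function('o')(A, P) = Add(-4, Mul(-5, A, P)) (Function('o')(A, P) = Add(Mul(-5, A, P), -4) = Add(-4, Mul(-5, A, P)))
Function('r')(G) = Mul(Rational(3, 5), G, Add(-4, Mul(-5, Pow(G, 2)))) (Function('r')(G) = Mul(Rational(-1, 5), Mul(Mul(G, Add(-4, Mul(-5, G, G))), -3)) = Mul(Rational(-1, 5), Mul(Mul(G, Add(-4, Mul(-5, Pow(G, 2)))), -3)) = Mul(Rational(-1, 5), Mul(-3, G, Add(-4, Mul(-5, Pow(G, 2))))) = Mul(Rational(3, 5), G, Add(-4, Mul(-5, Pow(G, 2)))))
Pow(Function('r')(5), 2) = Pow(Mul(-3, 5, Add(Rational(4, 5), Pow(5, 2))), 2) = Pow(Mul(-3, 5, Add(Rational(4, 5), 25)), 2) = Pow(Mul(-3, 5, Rational(129, 5)), 2) = Pow(-387, 2) = 149769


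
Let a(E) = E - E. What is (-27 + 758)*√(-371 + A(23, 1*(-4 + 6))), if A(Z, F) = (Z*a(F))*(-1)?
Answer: 731*I*√371 ≈ 14080.0*I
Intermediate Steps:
a(E) = 0
A(Z, F) = 0 (A(Z, F) = (Z*0)*(-1) = 0*(-1) = 0)
(-27 + 758)*√(-371 + A(23, 1*(-4 + 6))) = (-27 + 758)*√(-371 + 0) = 731*√(-371) = 731*(I*√371) = 731*I*√371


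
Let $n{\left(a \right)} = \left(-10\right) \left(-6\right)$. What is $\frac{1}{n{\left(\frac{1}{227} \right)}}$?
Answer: $\frac{1}{60} \approx 0.016667$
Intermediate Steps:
$n{\left(a \right)} = 60$
$\frac{1}{n{\left(\frac{1}{227} \right)}} = \frac{1}{60}$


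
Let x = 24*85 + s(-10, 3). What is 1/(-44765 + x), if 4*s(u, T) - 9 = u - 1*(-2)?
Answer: -4/170899 ≈ -2.3406e-5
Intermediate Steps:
s(u, T) = 11/4 + u/4 (s(u, T) = 9/4 + (u - 1*(-2))/4 = 9/4 + (u + 2)/4 = 9/4 + (2 + u)/4 = 9/4 + (½ + u/4) = 11/4 + u/4)
x = 8161/4 (x = 24*85 + (11/4 + (¼)*(-10)) = 2040 + (11/4 - 5/2) = 2040 + ¼ = 8161/4 ≈ 2040.3)
1/(-44765 + x) = 1/(-44765 + 8161/4) = 1/(-170899/4) = -4/170899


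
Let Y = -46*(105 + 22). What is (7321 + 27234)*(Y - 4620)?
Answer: -361514410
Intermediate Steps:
Y = -5842 (Y = -46*127 = -5842)
(7321 + 27234)*(Y - 4620) = (7321 + 27234)*(-5842 - 4620) = 34555*(-10462) = -361514410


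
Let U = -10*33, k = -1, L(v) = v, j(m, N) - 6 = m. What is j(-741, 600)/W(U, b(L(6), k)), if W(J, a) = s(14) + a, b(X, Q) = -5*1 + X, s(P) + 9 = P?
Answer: -245/2 ≈ -122.50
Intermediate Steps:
j(m, N) = 6 + m
s(P) = -9 + P
b(X, Q) = -5 + X
U = -330
W(J, a) = 5 + a (W(J, a) = (-9 + 14) + a = 5 + a)
j(-741, 600)/W(U, b(L(6), k)) = (6 - 741)/(5 + (-5 + 6)) = -735/(5 + 1) = -735/6 = -735*1/6 = -245/2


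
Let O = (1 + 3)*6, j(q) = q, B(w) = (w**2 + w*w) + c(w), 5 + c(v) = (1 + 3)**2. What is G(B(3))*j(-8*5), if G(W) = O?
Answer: -960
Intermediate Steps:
c(v) = 11 (c(v) = -5 + (1 + 3)**2 = -5 + 4**2 = -5 + 16 = 11)
B(w) = 11 + 2*w**2 (B(w) = (w**2 + w*w) + 11 = (w**2 + w**2) + 11 = 2*w**2 + 11 = 11 + 2*w**2)
O = 24 (O = 4*6 = 24)
G(W) = 24
G(B(3))*j(-8*5) = 24*(-8*5) = 24*(-40) = -960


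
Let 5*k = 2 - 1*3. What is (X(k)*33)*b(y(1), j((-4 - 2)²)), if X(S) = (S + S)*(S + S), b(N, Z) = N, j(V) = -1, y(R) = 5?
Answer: 132/5 ≈ 26.400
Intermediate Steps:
k = -⅕ (k = (2 - 1*3)/5 = (2 - 3)/5 = (⅕)*(-1) = -⅕ ≈ -0.20000)
X(S) = 4*S² (X(S) = (2*S)*(2*S) = 4*S²)
(X(k)*33)*b(y(1), j((-4 - 2)²)) = ((4*(-⅕)²)*33)*5 = ((4*(1/25))*33)*5 = ((4/25)*33)*5 = (132/25)*5 = 132/5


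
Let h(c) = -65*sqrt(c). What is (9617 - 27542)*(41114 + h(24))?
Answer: -736968450 + 2330250*sqrt(6) ≈ -7.3126e+8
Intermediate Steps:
(9617 - 27542)*(41114 + h(24)) = (9617 - 27542)*(41114 - 130*sqrt(6)) = -17925*(41114 - 130*sqrt(6)) = -736968450 + 2330250*sqrt(6)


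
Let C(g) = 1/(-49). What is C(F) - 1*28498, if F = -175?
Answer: -1396403/49 ≈ -28498.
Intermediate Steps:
C(g) = -1/49
C(F) - 1*28498 = -1/49 - 1*28498 = -1/49 - 28498 = -1396403/49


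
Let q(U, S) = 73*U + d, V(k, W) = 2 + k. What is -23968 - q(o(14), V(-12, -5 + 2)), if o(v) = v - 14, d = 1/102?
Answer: -2444737/102 ≈ -23968.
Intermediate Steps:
d = 1/102 ≈ 0.0098039
o(v) = -14 + v
q(U, S) = 1/102 + 73*U (q(U, S) = 73*U + 1/102 = 1/102 + 73*U)
-23968 - q(o(14), V(-12, -5 + 2)) = -23968 - (1/102 + 73*(-14 + 14)) = -23968 - (1/102 + 73*0) = -23968 - (1/102 + 0) = -23968 - 1*1/102 = -23968 - 1/102 = -2444737/102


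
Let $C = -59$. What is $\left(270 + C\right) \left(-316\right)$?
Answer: $-66676$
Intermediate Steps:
$\left(270 + C\right) \left(-316\right) = \left(270 - 59\right) \left(-316\right) = 211 \left(-316\right) = -66676$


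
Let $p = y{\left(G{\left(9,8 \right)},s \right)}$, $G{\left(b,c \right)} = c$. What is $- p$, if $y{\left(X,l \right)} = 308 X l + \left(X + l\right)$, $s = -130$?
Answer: $320442$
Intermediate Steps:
$y{\left(X,l \right)} = X + l + 308 X l$ ($y{\left(X,l \right)} = 308 X l + \left(X + l\right) = X + l + 308 X l$)
$p = -320442$ ($p = 8 - 130 + 308 \cdot 8 \left(-130\right) = 8 - 130 - 320320 = -320442$)
$- p = \left(-1\right) \left(-320442\right) = 320442$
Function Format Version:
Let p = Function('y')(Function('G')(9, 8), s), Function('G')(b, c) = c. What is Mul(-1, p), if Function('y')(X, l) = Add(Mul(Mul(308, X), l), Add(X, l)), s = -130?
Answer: 320442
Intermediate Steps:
Function('y')(X, l) = Add(X, l, Mul(308, X, l)) (Function('y')(X, l) = Add(Mul(308, X, l), Add(X, l)) = Add(X, l, Mul(308, X, l)))
p = -320442 (p = Add(8, -130, Mul(308, 8, -130)) = Add(8, -130, -320320) = -320442)
Mul(-1, p) = Mul(-1, -320442) = 320442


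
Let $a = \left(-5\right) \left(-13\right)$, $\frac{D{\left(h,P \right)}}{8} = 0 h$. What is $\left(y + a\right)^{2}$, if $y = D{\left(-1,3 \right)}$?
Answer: $4225$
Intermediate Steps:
$D{\left(h,P \right)} = 0$ ($D{\left(h,P \right)} = 8 \cdot 0 h = 8 \cdot 0 = 0$)
$y = 0$
$a = 65$
$\left(y + a\right)^{2} = \left(0 + 65\right)^{2} = 65^{2} = 4225$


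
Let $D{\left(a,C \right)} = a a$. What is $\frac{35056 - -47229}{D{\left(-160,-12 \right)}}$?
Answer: $\frac{16457}{5120} \approx 3.2143$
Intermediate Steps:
$D{\left(a,C \right)} = a^{2}$
$\frac{35056 - -47229}{D{\left(-160,-12 \right)}} = \frac{35056 - -47229}{\left(-160\right)^{2}} = \frac{35056 + 47229}{25600} = 82285 \cdot \frac{1}{25600} = \frac{16457}{5120}$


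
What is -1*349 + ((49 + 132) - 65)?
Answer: -233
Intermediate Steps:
-1*349 + ((49 + 132) - 65) = -349 + (181 - 65) = -349 + 116 = -233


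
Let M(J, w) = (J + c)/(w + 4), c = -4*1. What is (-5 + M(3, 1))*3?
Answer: -78/5 ≈ -15.600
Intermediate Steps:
c = -4
M(J, w) = (-4 + J)/(4 + w) (M(J, w) = (J - 4)/(w + 4) = (-4 + J)/(4 + w))
(-5 + M(3, 1))*3 = (-5 + (-4 + 3)/(4 + 1))*3 = (-5 - 1/5)*3 = (-5 + (⅕)*(-1))*3 = (-5 - ⅕)*3 = -26/5*3 = -78/5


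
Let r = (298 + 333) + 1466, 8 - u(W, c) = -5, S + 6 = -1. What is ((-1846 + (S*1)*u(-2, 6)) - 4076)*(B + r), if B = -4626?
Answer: 15206877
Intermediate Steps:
S = -7 (S = -6 - 1 = -7)
u(W, c) = 13 (u(W, c) = 8 - 1*(-5) = 8 + 5 = 13)
r = 2097 (r = 631 + 1466 = 2097)
((-1846 + (S*1)*u(-2, 6)) - 4076)*(B + r) = ((-1846 - 7*1*13) - 4076)*(-4626 + 2097) = ((-1846 - 7*13) - 4076)*(-2529) = ((-1846 - 91) - 4076)*(-2529) = (-1937 - 4076)*(-2529) = -6013*(-2529) = 15206877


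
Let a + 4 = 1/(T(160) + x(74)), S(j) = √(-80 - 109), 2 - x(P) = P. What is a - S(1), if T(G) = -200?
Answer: -1089/272 - 3*I*√21 ≈ -4.0037 - 13.748*I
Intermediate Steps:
x(P) = 2 - P
S(j) = 3*I*√21 (S(j) = √(-189) = 3*I*√21)
a = -1089/272 (a = -4 + 1/(-200 + (2 - 1*74)) = -4 + 1/(-200 + (2 - 74)) = -4 + 1/(-200 - 72) = -4 + 1/(-272) = -4 - 1/272 = -1089/272 ≈ -4.0037)
a - S(1) = -1089/272 - 3*I*√21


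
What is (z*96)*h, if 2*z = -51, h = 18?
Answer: -44064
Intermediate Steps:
z = -51/2 (z = (½)*(-51) = -51/2 ≈ -25.500)
(z*96)*h = -51/2*96*18 = -2448*18 = -44064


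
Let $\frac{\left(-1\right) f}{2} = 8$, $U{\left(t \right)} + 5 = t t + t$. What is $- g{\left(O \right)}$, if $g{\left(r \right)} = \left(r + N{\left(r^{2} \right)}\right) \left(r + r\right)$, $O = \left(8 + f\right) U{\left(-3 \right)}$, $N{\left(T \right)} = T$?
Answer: $896$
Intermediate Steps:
$U{\left(t \right)} = -5 + t + t^{2}$ ($U{\left(t \right)} = -5 + \left(t t + t\right) = -5 + \left(t^{2} + t\right) = -5 + \left(t + t^{2}\right) = -5 + t + t^{2}$)
$f = -16$ ($f = \left(-2\right) 8 = -16$)
$O = -8$ ($O = \left(8 - 16\right) \left(-5 - 3 + \left(-3\right)^{2}\right) = - 8 \left(-5 - 3 + 9\right) = \left(-8\right) 1 = -8$)
$g{\left(r \right)} = 2 r \left(r + r^{2}\right)$ ($g{\left(r \right)} = \left(r + r^{2}\right) \left(r + r\right) = \left(r + r^{2}\right) 2 r = 2 r \left(r + r^{2}\right)$)
$- g{\left(O \right)} = - 2 \left(-8\right)^{2} \left(1 - 8\right) = - 2 \cdot 64 \left(-7\right) = \left(-1\right) \left(-896\right) = 896$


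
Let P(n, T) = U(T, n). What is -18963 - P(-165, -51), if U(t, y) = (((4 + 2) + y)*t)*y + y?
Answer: 1319187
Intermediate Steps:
U(t, y) = y + t*y*(6 + y) (U(t, y) = ((6 + y)*t)*y + y = (t*(6 + y))*y + y = t*y*(6 + y) + y = y + t*y*(6 + y))
P(n, T) = n*(1 + 6*T + T*n)
-18963 - P(-165, -51) = -18963 - (-165)*(1 + 6*(-51) - 51*(-165)) = -18963 - (-165)*(1 - 306 + 8415) = -18963 - (-165)*8110 = -18963 - 1*(-1338150) = -18963 + 1338150 = 1319187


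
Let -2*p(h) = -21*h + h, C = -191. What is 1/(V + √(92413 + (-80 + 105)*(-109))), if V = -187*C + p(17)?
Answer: 35887/1287787081 - 2*√22422/1287787081 ≈ 2.7635e-5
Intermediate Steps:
p(h) = 10*h (p(h) = -(-21*h + h)/2 = -(-10)*h = 10*h)
V = 35887 (V = -187*(-191) + 10*17 = 35717 + 170 = 35887)
1/(V + √(92413 + (-80 + 105)*(-109))) = 1/(35887 + √(92413 + (-80 + 105)*(-109))) = 1/(35887 + √(92413 + 25*(-109))) = 1/(35887 + √(92413 - 2725)) = 1/(35887 + √89688) = 1/(35887 + 2*√22422)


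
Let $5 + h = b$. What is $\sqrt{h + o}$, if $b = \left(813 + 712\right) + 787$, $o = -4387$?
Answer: $4 i \sqrt{130} \approx 45.607 i$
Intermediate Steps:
$b = 2312$ ($b = 1525 + 787 = 2312$)
$h = 2307$ ($h = -5 + 2312 = 2307$)
$\sqrt{h + o} = \sqrt{2307 - 4387} = \sqrt{-2080} = 4 i \sqrt{130}$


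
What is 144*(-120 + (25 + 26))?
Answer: -9936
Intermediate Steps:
144*(-120 + (25 + 26)) = 144*(-120 + 51) = 144*(-69) = -9936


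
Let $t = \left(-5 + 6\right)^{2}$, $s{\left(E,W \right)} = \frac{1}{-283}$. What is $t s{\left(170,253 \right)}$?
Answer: $- \frac{1}{283} \approx -0.0035336$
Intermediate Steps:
$s{\left(E,W \right)} = - \frac{1}{283}$
$t = 1$ ($t = 1^{2} = 1$)
$t s{\left(170,253 \right)} = 1 \left(- \frac{1}{283}\right) = - \frac{1}{283}$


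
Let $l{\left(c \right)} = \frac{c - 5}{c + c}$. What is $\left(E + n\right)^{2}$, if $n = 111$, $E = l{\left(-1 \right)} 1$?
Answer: $12996$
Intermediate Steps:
$l{\left(c \right)} = \frac{-5 + c}{2 c}$
$E = 3$ ($E = \frac{-5 - 1}{2 \left(-1\right)} 1 = \frac{1}{2} \left(-1\right) \left(-6\right) 1 = 3 \cdot 1 = 3$)
$\left(E + n\right)^{2} = \left(3 + 111\right)^{2} = 114^{2} = 12996$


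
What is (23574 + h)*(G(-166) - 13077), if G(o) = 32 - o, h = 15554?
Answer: -503929512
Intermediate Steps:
(23574 + h)*(G(-166) - 13077) = (23574 + 15554)*((32 - 1*(-166)) - 13077) = 39128*((32 + 166) - 13077) = 39128*(198 - 13077) = 39128*(-12879) = -503929512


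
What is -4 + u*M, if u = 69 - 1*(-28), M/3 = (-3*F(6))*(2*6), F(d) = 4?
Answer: -41908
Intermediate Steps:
M = -432 (M = 3*((-3*4)*(2*6)) = 3*(-12*12) = 3*(-144) = -432)
u = 97 (u = 69 + 28 = 97)
-4 + u*M = -4 + 97*(-432) = -4 - 41904 = -41908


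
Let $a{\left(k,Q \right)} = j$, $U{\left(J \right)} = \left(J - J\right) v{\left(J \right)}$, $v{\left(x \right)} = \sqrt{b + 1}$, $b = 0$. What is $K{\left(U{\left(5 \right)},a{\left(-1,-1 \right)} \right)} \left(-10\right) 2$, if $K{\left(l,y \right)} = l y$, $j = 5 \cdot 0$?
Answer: $0$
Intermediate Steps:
$j = 0$
$v{\left(x \right)} = 1$ ($v{\left(x \right)} = \sqrt{0 + 1} = \sqrt{1} = 1$)
$U{\left(J \right)} = 0$ ($U{\left(J \right)} = \left(J - J\right) 1 = 0 \cdot 1 = 0$)
$a{\left(k,Q \right)} = 0$
$K{\left(U{\left(5 \right)},a{\left(-1,-1 \right)} \right)} \left(-10\right) 2 = 0 \cdot 0 \left(-10\right) 2 = 0 \left(-10\right) 2 = 0 \cdot 2 = 0$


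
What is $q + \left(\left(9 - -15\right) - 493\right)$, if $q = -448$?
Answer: $-917$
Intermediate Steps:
$q + \left(\left(9 - -15\right) - 493\right) = -448 + \left(\left(9 - -15\right) - 493\right) = -448 + \left(\left(9 + 15\right) - 493\right) = -448 + \left(24 - 493\right) = -448 - 469 = -917$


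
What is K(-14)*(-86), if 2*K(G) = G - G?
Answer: 0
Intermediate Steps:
K(G) = 0 (K(G) = (G - G)/2 = (½)*0 = 0)
K(-14)*(-86) = 0*(-86) = 0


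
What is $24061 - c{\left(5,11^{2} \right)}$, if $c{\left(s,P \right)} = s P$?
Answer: $23456$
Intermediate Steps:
$c{\left(s,P \right)} = P s$
$24061 - c{\left(5,11^{2} \right)} = 24061 - 11^{2} \cdot 5 = 24061 - 121 \cdot 5 = 24061 - 605 = 23456$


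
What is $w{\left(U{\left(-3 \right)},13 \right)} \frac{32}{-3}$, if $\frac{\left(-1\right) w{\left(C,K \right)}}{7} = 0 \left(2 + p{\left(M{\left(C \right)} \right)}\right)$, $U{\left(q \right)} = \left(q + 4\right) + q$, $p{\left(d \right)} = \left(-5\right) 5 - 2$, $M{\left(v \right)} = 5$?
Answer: $0$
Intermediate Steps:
$p{\left(d \right)} = -27$ ($p{\left(d \right)} = -25 - 2 = -27$)
$U{\left(q \right)} = 4 + 2 q$ ($U{\left(q \right)} = \left(4 + q\right) + q = 4 + 2 q$)
$w{\left(C,K \right)} = 0$ ($w{\left(C,K \right)} = - 7 \cdot 0 \left(2 - 27\right) = - 7 \cdot 0 \left(-25\right) = \left(-7\right) 0 = 0$)
$w{\left(U{\left(-3 \right)},13 \right)} \frac{32}{-3} = 0 \frac{32}{-3} = 0 \cdot 32 \left(- \frac{1}{3}\right) = 0 \left(- \frac{32}{3}\right) = 0$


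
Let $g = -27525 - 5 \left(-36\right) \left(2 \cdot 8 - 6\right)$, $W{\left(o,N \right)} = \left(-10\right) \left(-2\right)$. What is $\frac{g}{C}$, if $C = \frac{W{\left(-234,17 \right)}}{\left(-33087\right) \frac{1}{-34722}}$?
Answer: $- \frac{18914735}{15432} \approx -1225.7$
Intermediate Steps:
$W{\left(o,N \right)} = 20$
$C = \frac{231480}{11029}$ ($C = \frac{20}{\left(-33087\right) \frac{1}{-34722}} = \frac{20}{\left(-33087\right) \left(- \frac{1}{34722}\right)} = \frac{20}{\frac{11029}{11574}} = 20 \cdot \frac{11574}{11029} = \frac{231480}{11029} \approx 20.988$)
$g = -25725$ ($g = -27525 - - 180 \left(16 - 6\right) = -27525 - \left(-180\right) 10 = -27525 - -1800 = -27525 + 1800 = -25725$)
$\frac{g}{C} = - \frac{25725}{\frac{231480}{11029}} = \left(-25725\right) \frac{11029}{231480} = - \frac{18914735}{15432}$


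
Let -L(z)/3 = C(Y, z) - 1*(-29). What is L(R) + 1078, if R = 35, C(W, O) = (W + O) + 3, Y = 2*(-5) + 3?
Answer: 898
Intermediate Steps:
Y = -7 (Y = -10 + 3 = -7)
C(W, O) = 3 + O + W (C(W, O) = (O + W) + 3 = 3 + O + W)
L(z) = -75 - 3*z (L(z) = -3*((3 + z - 7) - 1*(-29)) = -3*((-4 + z) + 29) = -3*(25 + z) = -75 - 3*z)
L(R) + 1078 = (-75 - 3*35) + 1078 = (-75 - 105) + 1078 = -180 + 1078 = 898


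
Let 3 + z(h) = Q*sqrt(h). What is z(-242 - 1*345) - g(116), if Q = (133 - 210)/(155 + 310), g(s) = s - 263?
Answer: 144 - 77*I*sqrt(587)/465 ≈ 144.0 - 4.012*I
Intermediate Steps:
g(s) = -263 + s
Q = -77/465 ≈ -0.16559
z(h) = -3 - 77*sqrt(h)/465
z(-242 - 1*345) - g(116) = (-3 - 77*sqrt(-242 - 1*345)/465) - (-263 + 116) = (-3 - 77*sqrt(-242 - 345)/465) - 1*(-147) = (-3 - 77*I*sqrt(587)/465) + 147 = 144 - 77*I*sqrt(587)/465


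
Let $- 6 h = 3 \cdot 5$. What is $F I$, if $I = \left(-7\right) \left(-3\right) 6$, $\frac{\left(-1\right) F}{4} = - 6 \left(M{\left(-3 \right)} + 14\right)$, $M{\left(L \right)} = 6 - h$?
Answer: $68040$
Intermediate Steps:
$h = - \frac{5}{2}$ ($h = - \frac{3 \cdot 5}{6} = \left(- \frac{1}{6}\right) 15 = - \frac{5}{2} \approx -2.5$)
$M{\left(L \right)} = \frac{17}{2}$ ($M{\left(L \right)} = 6 - - \frac{5}{2} = 6 + \frac{5}{2} = \frac{17}{2}$)
$F = 540$ ($F = - 4 \left(- 6 \left(\frac{17}{2} + 14\right)\right) = - 4 \left(\left(-6\right) \frac{45}{2}\right) = \left(-4\right) \left(-135\right) = 540$)
$I = 126$ ($I = 21 \cdot 6 = 126$)
$F I = 540 \cdot 126 = 68040$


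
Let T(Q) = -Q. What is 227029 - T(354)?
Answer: 227383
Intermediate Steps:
227029 - T(354) = 227029 - (-1)*354 = 227029 - 1*(-354) = 227029 + 354 = 227383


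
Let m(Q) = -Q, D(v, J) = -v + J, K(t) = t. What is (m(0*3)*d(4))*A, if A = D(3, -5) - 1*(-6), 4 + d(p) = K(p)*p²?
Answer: 0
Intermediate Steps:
D(v, J) = J - v
d(p) = -4 + p³ (d(p) = -4 + p*p² = -4 + p³)
A = -2 (A = (-5 - 1*3) - 1*(-6) = (-5 - 3) + 6 = -8 + 6 = -2)
(m(0*3)*d(4))*A = ((-0*3)*(-4 + 4³))*(-2) = ((-1*0)*(-4 + 64))*(-2) = (0*60)*(-2) = 0*(-2) = 0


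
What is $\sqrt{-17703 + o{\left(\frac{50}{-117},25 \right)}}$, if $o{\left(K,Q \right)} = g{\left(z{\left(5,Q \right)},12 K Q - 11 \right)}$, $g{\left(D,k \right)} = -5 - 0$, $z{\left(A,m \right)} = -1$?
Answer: $2 i \sqrt{4427} \approx 133.07 i$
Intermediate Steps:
$g{\left(D,k \right)} = -5$ ($g{\left(D,k \right)} = -5 + 0 = -5$)
$o{\left(K,Q \right)} = -5$
$\sqrt{-17703 + o{\left(\frac{50}{-117},25 \right)}} = \sqrt{-17703 - 5} = \sqrt{-17708} = 2 i \sqrt{4427}$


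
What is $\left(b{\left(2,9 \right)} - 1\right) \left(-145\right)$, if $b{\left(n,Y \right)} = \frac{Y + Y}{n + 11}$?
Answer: $- \frac{725}{13} \approx -55.769$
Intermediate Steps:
$b{\left(n,Y \right)} = \frac{2 Y}{11 + n}$
$\left(b{\left(2,9 \right)} - 1\right) \left(-145\right) = \left(2 \cdot 9 \frac{1}{11 + 2} - 1\right) \left(-145\right) = \left(2 \cdot 9 \cdot \frac{1}{13} - 1\right) \left(-145\right) = \left(\frac{18}{13} - 1\right) \left(-145\right) = \frac{5}{13} \left(-145\right) = - \frac{725}{13}$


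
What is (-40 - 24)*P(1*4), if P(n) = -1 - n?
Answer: 320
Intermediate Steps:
(-40 - 24)*P(1*4) = (-40 - 24)*(-1 - 4) = -64*(-1 - 1*4) = -64*(-1 - 4) = -64*(-5) = 320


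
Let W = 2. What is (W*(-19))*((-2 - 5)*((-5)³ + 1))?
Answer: -32984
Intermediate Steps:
(W*(-19))*((-2 - 5)*((-5)³ + 1)) = (2*(-19))*((-2 - 5)*((-5)³ + 1)) = -(-266)*(-125 + 1) = -(-266)*(-124) = -38*868 = -32984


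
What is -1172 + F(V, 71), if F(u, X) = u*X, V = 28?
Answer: 816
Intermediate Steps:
F(u, X) = X*u
-1172 + F(V, 71) = -1172 + 71*28 = -1172 + 1988 = 816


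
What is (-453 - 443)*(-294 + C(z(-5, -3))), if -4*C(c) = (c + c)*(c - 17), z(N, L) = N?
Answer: 312704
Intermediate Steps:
C(c) = -c*(-17 + c)/2 (C(c) = -(c + c)*(c - 17)/4 = -2*c*(-17 + c)/4 = -c*(-17 + c)/2)
(-453 - 443)*(-294 + C(z(-5, -3))) = (-453 - 443)*(-294 + (1/2)*(-5)*(17 - 1*(-5))) = -896*(-294 + (1/2)*(-5)*(17 + 5)) = -896*(-294 + (1/2)*(-5)*22) = -896*(-294 - 55) = -896*(-349) = 312704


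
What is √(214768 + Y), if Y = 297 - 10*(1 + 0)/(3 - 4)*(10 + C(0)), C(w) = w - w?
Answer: √215165 ≈ 463.86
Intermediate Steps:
C(w) = 0
Y = 397 (Y = 297 - 10*(1 + 0)/(3 - 4)*(10 + 0) = 297 - 10*1/(-1)*10 = 297 - 10*1*(-1)*10 = 297 - (-10)*10 = 297 - 10*(-10) = 297 + 100 = 397)
√(214768 + Y) = √(214768 + 397) = √215165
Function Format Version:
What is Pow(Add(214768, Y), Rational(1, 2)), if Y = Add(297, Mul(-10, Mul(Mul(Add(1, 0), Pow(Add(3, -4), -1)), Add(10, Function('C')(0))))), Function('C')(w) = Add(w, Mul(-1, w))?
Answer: Pow(215165, Rational(1, 2)) ≈ 463.86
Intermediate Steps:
Function('C')(w) = 0
Y = 397 (Y = Add(297, Mul(-10, Mul(Mul(Add(1, 0), Pow(Add(3, -4), -1)), Add(10, 0)))) = Add(297, Mul(-10, Mul(Mul(1, Pow(-1, -1)), 10))) = Add(297, Mul(-10, Mul(Mul(1, -1), 10))) = Add(297, Mul(-10, Mul(-1, 10))) = Add(297, Mul(-10, -10)) = Add(297, 100) = 397)
Pow(Add(214768, Y), Rational(1, 2)) = Pow(Add(214768, 397), Rational(1, 2)) = Pow(215165, Rational(1, 2))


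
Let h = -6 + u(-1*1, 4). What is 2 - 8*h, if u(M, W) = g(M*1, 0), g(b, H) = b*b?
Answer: 42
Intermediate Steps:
g(b, H) = b²
u(M, W) = M² (u(M, W) = (M*1)² = M²)
h = -5 (h = -6 + (-1*1)² = -6 + (-1)² = -6 + 1 = -5)
2 - 8*h = 2 - 8*(-5) = 2 + 40 = 42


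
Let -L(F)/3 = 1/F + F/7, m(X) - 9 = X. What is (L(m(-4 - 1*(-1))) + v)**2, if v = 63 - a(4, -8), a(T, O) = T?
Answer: 613089/196 ≈ 3128.0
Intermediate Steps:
m(X) = 9 + X
L(F) = -3/F - 3*F/7 (L(F) = -3*(1/F + F/7) = -3/F - 3*F/7)
v = 59 (v = 63 - 1*4 = 63 - 4 = 59)
(L(m(-4 - 1*(-1))) + v)**2 = ((-3/(9 + (-4 - 1*(-1))) - 3*(9 + (-4 - 1*(-1)))/7) + 59)**2 = ((-3/(9 + (-4 + 1)) - 3*(9 + (-4 + 1))/7) + 59)**2 = ((-3/(9 - 3) - 3*(9 - 3)/7) + 59)**2 = ((-3/6 - 3/7*6) + 59)**2 = ((-3*1/6 - 18/7) + 59)**2 = ((-1/2 - 18/7) + 59)**2 = (-43/14 + 59)**2 = (783/14)**2 = 613089/196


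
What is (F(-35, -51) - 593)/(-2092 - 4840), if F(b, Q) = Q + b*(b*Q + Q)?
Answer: 30667/3466 ≈ 8.8479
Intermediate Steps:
F(b, Q) = Q + b*(Q + Q*b) (F(b, Q) = Q + b*(Q*b + Q) = Q + b*(Q + Q*b))
(F(-35, -51) - 593)/(-2092 - 4840) = (-51*(1 - 35 + (-35)**2) - 593)/(-2092 - 4840) = (-51*(1 - 35 + 1225) - 593)/(-6932) = (-51*1191 - 593)*(-1/6932) = (-60741 - 593)*(-1/6932) = -61334*(-1/6932) = 30667/3466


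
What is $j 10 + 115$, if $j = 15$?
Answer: $265$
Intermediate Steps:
$j 10 + 115 = 15 \cdot 10 + 115 = 150 + 115 = 265$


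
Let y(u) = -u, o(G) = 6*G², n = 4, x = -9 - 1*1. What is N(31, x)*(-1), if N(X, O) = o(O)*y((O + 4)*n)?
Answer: -14400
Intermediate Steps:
x = -10 (x = -9 - 1 = -10)
N(X, O) = 6*O²*(-16 - 4*O) (N(X, O) = (6*O²)*(-(O + 4)*4) = (6*O²)*(-(4 + O)*4) = (6*O²)*(-(16 + 4*O)) = (6*O²)*(-16 - 4*O) = 6*O²*(-16 - 4*O))
N(31, x)*(-1) = (24*(-10)²*(-4 - 1*(-10)))*(-1) = (24*100*(-4 + 10))*(-1) = (24*100*6)*(-1) = 14400*(-1) = -14400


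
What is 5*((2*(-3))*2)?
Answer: -60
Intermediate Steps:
5*((2*(-3))*2) = 5*(-6*2) = 5*(-12) = -60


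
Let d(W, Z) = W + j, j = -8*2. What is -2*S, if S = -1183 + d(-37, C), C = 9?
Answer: 2472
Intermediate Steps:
j = -16 (j = -8*2 = -16)
d(W, Z) = -16 + W (d(W, Z) = W - 16 = -16 + W)
S = -1236 (S = -1183 + (-16 - 37) = -1183 - 53 = -1236)
-2*S = -2*(-1236) = 2472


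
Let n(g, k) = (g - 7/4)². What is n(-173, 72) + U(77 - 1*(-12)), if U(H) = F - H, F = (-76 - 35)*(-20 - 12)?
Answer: 544009/16 ≈ 34001.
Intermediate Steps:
F = 3552 (F = -111*(-32) = 3552)
n(g, k) = (-7/4 + g)² (n(g, k) = (g - 7*¼)² = (g - 7/4)² = (-7/4 + g)²)
U(H) = 3552 - H
n(-173, 72) + U(77 - 1*(-12)) = (-7 + 4*(-173))²/16 + (3552 - (77 - 1*(-12))) = (-7 - 692)²/16 + (3552 - (77 + 12)) = (1/16)*(-699)² + (3552 - 1*89) = (1/16)*488601 + (3552 - 89) = 488601/16 + 3463 = 544009/16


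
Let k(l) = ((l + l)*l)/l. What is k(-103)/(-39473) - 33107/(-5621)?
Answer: 186855791/31696819 ≈ 5.8951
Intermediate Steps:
k(l) = 2*l (k(l) = ((2*l)*l)/l = (2*l²)/l = 2*l)
k(-103)/(-39473) - 33107/(-5621) = (2*(-103))/(-39473) - 33107/(-5621) = -206*(-1/39473) - 33107*(-1/5621) = 206/39473 + 33107/5621 = 186855791/31696819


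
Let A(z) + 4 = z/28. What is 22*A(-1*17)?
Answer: -1419/14 ≈ -101.36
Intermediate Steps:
A(z) = -4 + z/28
22*A(-1*17) = 22*(-4 + (-1*17)/28) = 22*(-4 + (1/28)*(-17)) = 22*(-4 - 17/28) = 22*(-129/28) = -1419/14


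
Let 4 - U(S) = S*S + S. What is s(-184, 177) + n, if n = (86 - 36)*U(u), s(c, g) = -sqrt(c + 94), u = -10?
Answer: -4300 - 3*I*sqrt(10) ≈ -4300.0 - 9.4868*I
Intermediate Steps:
U(S) = 4 - S - S**2 (U(S) = 4 - (S*S + S) = 4 - (S**2 + S) = 4 - (S + S**2) = 4 + (-S - S**2) = 4 - S - S**2)
s(c, g) = -sqrt(94 + c)
n = -4300 (n = (86 - 36)*(4 - 1*(-10) - 1*(-10)**2) = 50*(4 + 10 - 1*100) = 50*(4 + 10 - 100) = 50*(-86) = -4300)
s(-184, 177) + n = -sqrt(94 - 184) - 4300 = -sqrt(-90) - 4300 = -3*I*sqrt(10) - 4300 = -4300 - 3*I*sqrt(10)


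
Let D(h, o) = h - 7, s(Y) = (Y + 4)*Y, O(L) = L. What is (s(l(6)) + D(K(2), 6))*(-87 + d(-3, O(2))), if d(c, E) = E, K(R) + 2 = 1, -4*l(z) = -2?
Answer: 1955/4 ≈ 488.75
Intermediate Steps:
l(z) = ½ (l(z) = -¼*(-2) = ½)
K(R) = -1 (K(R) = -2 + 1 = -1)
s(Y) = Y*(4 + Y) (s(Y) = (4 + Y)*Y = Y*(4 + Y))
D(h, o) = -7 + h
(s(l(6)) + D(K(2), 6))*(-87 + d(-3, O(2))) = ((4 + ½)/2 + (-7 - 1))*(-87 + 2) = ((½)*(9/2) - 8)*(-85) = (9/4 - 8)*(-85) = -23/4*(-85) = 1955/4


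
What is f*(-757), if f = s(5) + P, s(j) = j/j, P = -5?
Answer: 3028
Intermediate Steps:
s(j) = 1
f = -4 (f = 1 - 5 = -4)
f*(-757) = -4*(-757) = 3028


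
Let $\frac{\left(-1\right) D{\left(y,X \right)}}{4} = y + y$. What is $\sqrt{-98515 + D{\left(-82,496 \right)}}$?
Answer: $i \sqrt{97859} \approx 312.82 i$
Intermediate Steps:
$D{\left(y,X \right)} = - 8 y$ ($D{\left(y,X \right)} = - 4 \left(y + y\right) = - 4 \cdot 2 y = - 8 y$)
$\sqrt{-98515 + D{\left(-82,496 \right)}} = \sqrt{-98515 - -656} = \sqrt{-98515 + 656} = \sqrt{-97859} = i \sqrt{97859}$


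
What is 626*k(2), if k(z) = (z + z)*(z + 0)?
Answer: 5008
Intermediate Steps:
k(z) = 2*z² (k(z) = (2*z)*z = 2*z²)
626*k(2) = 626*(2*2²) = 626*(2*4) = 626*8 = 5008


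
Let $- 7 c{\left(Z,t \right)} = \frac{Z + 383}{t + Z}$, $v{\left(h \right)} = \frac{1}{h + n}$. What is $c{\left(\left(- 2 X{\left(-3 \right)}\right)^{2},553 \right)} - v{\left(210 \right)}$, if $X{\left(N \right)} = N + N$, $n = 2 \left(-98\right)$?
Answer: $- \frac{103}{574} \approx -0.17944$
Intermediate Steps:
$n = -196$
$X{\left(N \right)} = 2 N$
$v{\left(h \right)} = \frac{1}{-196 + h}$ ($v{\left(h \right)} = \frac{1}{h - 196} = \frac{1}{-196 + h}$)
$c{\left(Z,t \right)} = - \frac{383 + Z}{7 \left(Z + t\right)}$ ($c{\left(Z,t \right)} = - \frac{\left(Z + 383\right) \frac{1}{t + Z}}{7} = - \frac{\left(383 + Z\right) \frac{1}{Z + t}}{7} = - \frac{\frac{1}{Z + t} \left(383 + Z\right)}{7} = - \frac{383 + Z}{7 \left(Z + t\right)}$)
$c{\left(\left(- 2 X{\left(-3 \right)}\right)^{2},553 \right)} - v{\left(210 \right)} = \frac{-383 - \left(- 2 \cdot 2 \left(-3\right)\right)^{2}}{7 \left(\left(- 2 \cdot 2 \left(-3\right)\right)^{2} + 553\right)} - \frac{1}{-196 + 210} = \frac{-383 - \left(\left(-2\right) \left(-6\right)\right)^{2}}{7 \left(\left(\left(-2\right) \left(-6\right)\right)^{2} + 553\right)} - \frac{1}{14} = \frac{-383 - 12^{2}}{7 \left(12^{2} + 553\right)} - \frac{1}{14} = \frac{-383 - 144}{7 \left(144 + 553\right)} - \frac{1}{14} = \frac{-383 - 144}{7 \cdot 697} - \frac{1}{14} = \frac{1}{7} \cdot \frac{1}{697} \left(-527\right) - \frac{1}{14} = - \frac{31}{287} - \frac{1}{14} = - \frac{103}{574}$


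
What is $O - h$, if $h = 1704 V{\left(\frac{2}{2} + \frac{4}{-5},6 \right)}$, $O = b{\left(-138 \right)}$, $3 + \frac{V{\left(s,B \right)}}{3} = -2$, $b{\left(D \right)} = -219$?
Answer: $25341$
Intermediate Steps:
$V{\left(s,B \right)} = -15$ ($V{\left(s,B \right)} = -9 + 3 \left(-2\right) = -9 - 6 = -15$)
$O = -219$
$h = -25560$ ($h = 1704 \left(-15\right) = -25560$)
$O - h = -219 - -25560 = -219 + 25560 = 25341$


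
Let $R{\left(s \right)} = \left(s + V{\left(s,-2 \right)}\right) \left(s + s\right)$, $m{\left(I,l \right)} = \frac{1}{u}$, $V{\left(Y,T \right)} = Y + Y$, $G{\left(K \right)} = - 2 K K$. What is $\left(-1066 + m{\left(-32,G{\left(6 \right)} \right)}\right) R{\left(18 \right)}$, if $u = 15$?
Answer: $- \frac{10360872}{5} \approx -2.0722 \cdot 10^{6}$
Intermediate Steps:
$G{\left(K \right)} = - 2 K^{2}$
$V{\left(Y,T \right)} = 2 Y$
$m{\left(I,l \right)} = \frac{1}{15}$
$R{\left(s \right)} = 6 s^{2}$ ($R{\left(s \right)} = \left(s + 2 s\right) \left(s + s\right) = 3 s 2 s = 6 s^{2}$)
$\left(-1066 + m{\left(-32,G{\left(6 \right)} \right)}\right) R{\left(18 \right)} = \left(-1066 + \frac{1}{15}\right) 6 \cdot 18^{2} = - \frac{15989 \cdot 6 \cdot 324}{15} = \left(- \frac{15989}{15}\right) 1944 = - \frac{10360872}{5}$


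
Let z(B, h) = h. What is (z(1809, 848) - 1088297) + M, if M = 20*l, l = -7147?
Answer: -1230389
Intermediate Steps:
M = -142940 (M = 20*(-7147) = -142940)
(z(1809, 848) - 1088297) + M = (848 - 1088297) - 142940 = -1087449 - 142940 = -1230389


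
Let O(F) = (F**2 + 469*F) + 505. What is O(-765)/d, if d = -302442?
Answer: -226945/302442 ≈ -0.75038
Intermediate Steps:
O(F) = 505 + F**2 + 469*F
O(-765)/d = (505 + (-765)**2 + 469*(-765))/(-302442) = (505 + 585225 - 358785)*(-1/302442) = 226945*(-1/302442) = -226945/302442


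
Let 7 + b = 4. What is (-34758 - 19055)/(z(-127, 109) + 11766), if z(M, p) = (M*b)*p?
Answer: -53813/53295 ≈ -1.0097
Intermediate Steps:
b = -3 (b = -7 + 4 = -3)
z(M, p) = -3*M*p (z(M, p) = (M*(-3))*p = (-3*M)*p = -3*M*p)
(-34758 - 19055)/(z(-127, 109) + 11766) = (-34758 - 19055)/(-3*(-127)*109 + 11766) = -53813/(41529 + 11766) = -53813/53295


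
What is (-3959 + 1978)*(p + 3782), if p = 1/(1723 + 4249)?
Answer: -44743074005/5972 ≈ -7.4921e+6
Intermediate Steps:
p = 1/5972 ≈ 0.00016745
(-3959 + 1978)*(p + 3782) = (-3959 + 1978)*(1/5972 + 3782) = -1981*22586105/5972 = -44743074005/5972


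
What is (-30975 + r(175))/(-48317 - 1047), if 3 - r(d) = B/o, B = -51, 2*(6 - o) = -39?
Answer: 15485/24682 ≈ 0.62738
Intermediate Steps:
o = 51/2 (o = 6 - ½*(-39) = 6 + 39/2 = 51/2 ≈ 25.500)
r(d) = 5 (r(d) = 3 - (-51)/51/2 = 3 - (-51)*2/51 = 3 - 1*(-2) = 3 + 2 = 5)
(-30975 + r(175))/(-48317 - 1047) = (-30975 + 5)/(-48317 - 1047) = -30970/(-49364) = -30970*(-1/49364) = 15485/24682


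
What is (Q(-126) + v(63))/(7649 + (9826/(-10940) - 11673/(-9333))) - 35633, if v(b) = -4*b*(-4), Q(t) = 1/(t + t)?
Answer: -194810377183394677/5467153975794 ≈ -35633.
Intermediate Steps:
Q(t) = 1/(2*t)
v(b) = 16*b
(Q(-126) + v(63))/(7649 + (9826/(-10940) - 11673/(-9333))) - 35633 = ((½)/(-126) + 16*63)/(7649 + (9826/(-10940) - 11673/(-9333))) - 35633 = ((½)*(-1/126) + 1008)/(7649 + (9826*(-1/10940) - 11673*(-1/9333))) - 35633 = (-1/252 + 1008)/(7649 + (-4913/5470 + 1297/1037)) - 35633 = 254015/(252*(7649 + 1999809/5672390)) - 35633 = 254015/(252*(43390110919/5672390)) - 35633 = (254015/252)*(5672390/43390110919) - 35633 = 720436072925/5467153975794 - 35633 = -194810377183394677/5467153975794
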